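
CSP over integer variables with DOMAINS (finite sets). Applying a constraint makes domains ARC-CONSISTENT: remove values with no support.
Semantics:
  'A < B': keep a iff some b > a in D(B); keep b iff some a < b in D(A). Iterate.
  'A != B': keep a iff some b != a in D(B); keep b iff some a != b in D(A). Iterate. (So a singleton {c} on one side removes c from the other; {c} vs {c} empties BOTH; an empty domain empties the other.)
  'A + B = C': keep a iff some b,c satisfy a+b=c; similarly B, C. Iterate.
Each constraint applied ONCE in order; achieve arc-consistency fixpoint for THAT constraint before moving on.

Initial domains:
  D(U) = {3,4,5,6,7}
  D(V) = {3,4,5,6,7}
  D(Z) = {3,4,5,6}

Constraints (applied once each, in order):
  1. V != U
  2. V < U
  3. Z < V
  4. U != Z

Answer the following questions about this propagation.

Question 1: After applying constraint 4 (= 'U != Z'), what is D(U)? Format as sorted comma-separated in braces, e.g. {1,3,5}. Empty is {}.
Answer: {4,5,6,7}

Derivation:
Constraint 1 (V != U) on D(V)={3,4,5,6,7} D(U)={3,4,5,6,7}: no change
Constraint 2 (V < U) on D(V)={3,4,5,6,7} D(U)={3,4,5,6,7}: V {3,4,5,6,7}->{3,4,5,6}; U {3,4,5,6,7}->{4,5,6,7}
Constraint 3 (Z < V) on D(Z)={3,4,5,6} D(V)={3,4,5,6}: Z {3,4,5,6}->{3,4,5}; V {3,4,5,6}->{4,5,6}
Constraint 4 (U != Z) on D(U)={4,5,6,7} D(Z)={3,4,5}: no change
So after constraint 4: D(U) = {4,5,6,7}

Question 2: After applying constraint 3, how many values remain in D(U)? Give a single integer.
Constraint 1 (V != U) on D(V)={3,4,5,6,7} D(U)={3,4,5,6,7}: no change
Constraint 2 (V < U) on D(V)={3,4,5,6,7} D(U)={3,4,5,6,7}: V {3,4,5,6,7}->{3,4,5,6}; U {3,4,5,6,7}->{4,5,6,7}
Constraint 3 (Z < V) on D(Z)={3,4,5,6} D(V)={3,4,5,6}: Z {3,4,5,6}->{3,4,5}; V {3,4,5,6}->{4,5,6}
So after constraint 3: D(U)={4,5,6,7}, size = 4

Answer: 4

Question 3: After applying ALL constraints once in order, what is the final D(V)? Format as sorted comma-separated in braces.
Answer: {4,5,6}

Derivation:
Constraint 1 (V != U) on D(V)={3,4,5,6,7} D(U)={3,4,5,6,7}: no change
Constraint 2 (V < U) on D(V)={3,4,5,6,7} D(U)={3,4,5,6,7}: V {3,4,5,6,7}->{3,4,5,6}; U {3,4,5,6,7}->{4,5,6,7}
Constraint 3 (Z < V) on D(Z)={3,4,5,6} D(V)={3,4,5,6}: Z {3,4,5,6}->{3,4,5}; V {3,4,5,6}->{4,5,6}
Constraint 4 (U != Z) on D(U)={4,5,6,7} D(Z)={3,4,5}: no change
So after all 4 constraints: D(V) = {4,5,6}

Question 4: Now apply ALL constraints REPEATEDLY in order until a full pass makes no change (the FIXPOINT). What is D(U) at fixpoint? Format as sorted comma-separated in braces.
pass 0 (initial): D(U)={3,4,5,6,7}
pass 1: U {3,4,5,6,7}->{4,5,6,7}; V {3,4,5,6,7}->{4,5,6}; Z {3,4,5,6}->{3,4,5}
pass 2: U {4,5,6,7}->{5,6,7}
pass 3: no change
Fixpoint after 3 passes: D(U) = {5,6,7}

Answer: {5,6,7}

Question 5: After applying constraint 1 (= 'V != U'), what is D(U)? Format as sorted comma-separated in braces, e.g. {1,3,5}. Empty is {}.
Answer: {3,4,5,6,7}

Derivation:
Constraint 1 (V != U) on D(V)={3,4,5,6,7} D(U)={3,4,5,6,7}: no change
So after constraint 1: D(U) = {3,4,5,6,7}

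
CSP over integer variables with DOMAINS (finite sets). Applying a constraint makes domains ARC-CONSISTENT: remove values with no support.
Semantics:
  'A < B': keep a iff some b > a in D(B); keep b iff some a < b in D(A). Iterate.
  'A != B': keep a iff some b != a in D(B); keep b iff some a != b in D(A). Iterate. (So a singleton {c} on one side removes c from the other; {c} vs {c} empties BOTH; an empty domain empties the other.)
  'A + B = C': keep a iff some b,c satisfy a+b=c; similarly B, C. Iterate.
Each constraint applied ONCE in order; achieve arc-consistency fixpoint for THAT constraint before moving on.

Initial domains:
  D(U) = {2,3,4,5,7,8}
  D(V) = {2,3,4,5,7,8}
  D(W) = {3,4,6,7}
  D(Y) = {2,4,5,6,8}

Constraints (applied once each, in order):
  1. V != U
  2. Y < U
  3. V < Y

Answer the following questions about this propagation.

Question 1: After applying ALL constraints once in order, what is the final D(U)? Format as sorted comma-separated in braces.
Answer: {3,4,5,7,8}

Derivation:
Constraint 1 (V != U) on D(V)={2,3,4,5,7,8} D(U)={2,3,4,5,7,8}: no change
Constraint 2 (Y < U) on D(Y)={2,4,5,6,8} D(U)={2,3,4,5,7,8}: Y {2,4,5,6,8}->{2,4,5,6}; U {2,3,4,5,7,8}->{3,4,5,7,8}
Constraint 3 (V < Y) on D(V)={2,3,4,5,7,8} D(Y)={2,4,5,6}: V {2,3,4,5,7,8}->{2,3,4,5}; Y {2,4,5,6}->{4,5,6}
So after all 3 constraints: D(U) = {3,4,5,7,8}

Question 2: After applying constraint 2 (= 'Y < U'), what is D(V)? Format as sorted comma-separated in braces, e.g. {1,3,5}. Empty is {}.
Constraint 1 (V != U) on D(V)={2,3,4,5,7,8} D(U)={2,3,4,5,7,8}: no change
Constraint 2 (Y < U) on D(Y)={2,4,5,6,8} D(U)={2,3,4,5,7,8}: Y {2,4,5,6,8}->{2,4,5,6}; U {2,3,4,5,7,8}->{3,4,5,7,8}
So after constraint 2: D(V) = {2,3,4,5,7,8}

Answer: {2,3,4,5,7,8}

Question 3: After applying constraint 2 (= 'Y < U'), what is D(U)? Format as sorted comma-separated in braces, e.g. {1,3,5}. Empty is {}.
Answer: {3,4,5,7,8}

Derivation:
Constraint 1 (V != U) on D(V)={2,3,4,5,7,8} D(U)={2,3,4,5,7,8}: no change
Constraint 2 (Y < U) on D(Y)={2,4,5,6,8} D(U)={2,3,4,5,7,8}: Y {2,4,5,6,8}->{2,4,5,6}; U {2,3,4,5,7,8}->{3,4,5,7,8}
So after constraint 2: D(U) = {3,4,5,7,8}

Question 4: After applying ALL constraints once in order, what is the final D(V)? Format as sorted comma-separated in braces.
Constraint 1 (V != U) on D(V)={2,3,4,5,7,8} D(U)={2,3,4,5,7,8}: no change
Constraint 2 (Y < U) on D(Y)={2,4,5,6,8} D(U)={2,3,4,5,7,8}: Y {2,4,5,6,8}->{2,4,5,6}; U {2,3,4,5,7,8}->{3,4,5,7,8}
Constraint 3 (V < Y) on D(V)={2,3,4,5,7,8} D(Y)={2,4,5,6}: V {2,3,4,5,7,8}->{2,3,4,5}; Y {2,4,5,6}->{4,5,6}
So after all 3 constraints: D(V) = {2,3,4,5}

Answer: {2,3,4,5}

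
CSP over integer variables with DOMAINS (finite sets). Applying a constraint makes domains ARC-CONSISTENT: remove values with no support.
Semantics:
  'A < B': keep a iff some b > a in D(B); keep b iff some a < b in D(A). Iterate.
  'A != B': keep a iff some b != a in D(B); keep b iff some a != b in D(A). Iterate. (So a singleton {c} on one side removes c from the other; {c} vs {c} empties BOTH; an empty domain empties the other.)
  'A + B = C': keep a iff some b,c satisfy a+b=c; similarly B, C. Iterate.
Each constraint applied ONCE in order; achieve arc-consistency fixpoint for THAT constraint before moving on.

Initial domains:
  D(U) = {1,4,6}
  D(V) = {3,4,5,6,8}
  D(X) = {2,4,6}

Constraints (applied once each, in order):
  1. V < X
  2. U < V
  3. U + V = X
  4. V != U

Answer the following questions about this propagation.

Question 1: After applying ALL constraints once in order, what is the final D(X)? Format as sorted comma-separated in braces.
Answer: {4,6}

Derivation:
Constraint 1 (V < X) on D(V)={3,4,5,6,8} D(X)={2,4,6}: V {3,4,5,6,8}->{3,4,5}; X {2,4,6}->{4,6}
Constraint 2 (U < V) on D(U)={1,4,6} D(V)={3,4,5}: U {1,4,6}->{1,4}
Constraint 3 (U + V = X) on D(U)={1,4} D(V)={3,4,5} D(X)={4,6}: U {1,4}->{1}; V {3,4,5}->{3,5}
Constraint 4 (V != U) on D(V)={3,5} D(U)={1}: no change
So after all 4 constraints: D(X) = {4,6}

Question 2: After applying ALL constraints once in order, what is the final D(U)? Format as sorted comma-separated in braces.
Answer: {1}

Derivation:
Constraint 1 (V < X) on D(V)={3,4,5,6,8} D(X)={2,4,6}: V {3,4,5,6,8}->{3,4,5}; X {2,4,6}->{4,6}
Constraint 2 (U < V) on D(U)={1,4,6} D(V)={3,4,5}: U {1,4,6}->{1,4}
Constraint 3 (U + V = X) on D(U)={1,4} D(V)={3,4,5} D(X)={4,6}: U {1,4}->{1}; V {3,4,5}->{3,5}
Constraint 4 (V != U) on D(V)={3,5} D(U)={1}: no change
So after all 4 constraints: D(U) = {1}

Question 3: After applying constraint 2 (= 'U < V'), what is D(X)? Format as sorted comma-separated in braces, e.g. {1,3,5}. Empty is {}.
Constraint 1 (V < X) on D(V)={3,4,5,6,8} D(X)={2,4,6}: V {3,4,5,6,8}->{3,4,5}; X {2,4,6}->{4,6}
Constraint 2 (U < V) on D(U)={1,4,6} D(V)={3,4,5}: U {1,4,6}->{1,4}
So after constraint 2: D(X) = {4,6}

Answer: {4,6}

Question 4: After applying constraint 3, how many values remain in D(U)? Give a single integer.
Constraint 1 (V < X) on D(V)={3,4,5,6,8} D(X)={2,4,6}: V {3,4,5,6,8}->{3,4,5}; X {2,4,6}->{4,6}
Constraint 2 (U < V) on D(U)={1,4,6} D(V)={3,4,5}: U {1,4,6}->{1,4}
Constraint 3 (U + V = X) on D(U)={1,4} D(V)={3,4,5} D(X)={4,6}: U {1,4}->{1}; V {3,4,5}->{3,5}
So after constraint 3: D(U)={1}, size = 1

Answer: 1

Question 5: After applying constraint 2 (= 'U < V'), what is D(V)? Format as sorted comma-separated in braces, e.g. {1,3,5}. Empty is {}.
Answer: {3,4,5}

Derivation:
Constraint 1 (V < X) on D(V)={3,4,5,6,8} D(X)={2,4,6}: V {3,4,5,6,8}->{3,4,5}; X {2,4,6}->{4,6}
Constraint 2 (U < V) on D(U)={1,4,6} D(V)={3,4,5}: U {1,4,6}->{1,4}
So after constraint 2: D(V) = {3,4,5}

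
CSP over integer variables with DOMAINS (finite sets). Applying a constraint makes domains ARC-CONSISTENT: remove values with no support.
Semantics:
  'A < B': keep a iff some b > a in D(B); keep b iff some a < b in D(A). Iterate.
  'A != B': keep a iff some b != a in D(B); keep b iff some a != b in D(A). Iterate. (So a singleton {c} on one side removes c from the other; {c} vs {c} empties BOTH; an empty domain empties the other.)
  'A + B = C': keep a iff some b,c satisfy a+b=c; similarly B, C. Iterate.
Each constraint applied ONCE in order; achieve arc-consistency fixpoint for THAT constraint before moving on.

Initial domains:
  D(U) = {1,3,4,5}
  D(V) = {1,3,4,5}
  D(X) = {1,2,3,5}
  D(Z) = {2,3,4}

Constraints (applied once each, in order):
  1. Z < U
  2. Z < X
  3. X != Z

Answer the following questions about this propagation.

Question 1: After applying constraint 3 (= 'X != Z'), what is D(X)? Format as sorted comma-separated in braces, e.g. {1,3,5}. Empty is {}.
Constraint 1 (Z < U) on D(Z)={2,3,4} D(U)={1,3,4,5}: U {1,3,4,5}->{3,4,5}
Constraint 2 (Z < X) on D(Z)={2,3,4} D(X)={1,2,3,5}: X {1,2,3,5}->{3,5}
Constraint 3 (X != Z) on D(X)={3,5} D(Z)={2,3,4}: no change
So after constraint 3: D(X) = {3,5}

Answer: {3,5}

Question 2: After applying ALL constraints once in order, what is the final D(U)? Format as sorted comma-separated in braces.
Constraint 1 (Z < U) on D(Z)={2,3,4} D(U)={1,3,4,5}: U {1,3,4,5}->{3,4,5}
Constraint 2 (Z < X) on D(Z)={2,3,4} D(X)={1,2,3,5}: X {1,2,3,5}->{3,5}
Constraint 3 (X != Z) on D(X)={3,5} D(Z)={2,3,4}: no change
So after all 3 constraints: D(U) = {3,4,5}

Answer: {3,4,5}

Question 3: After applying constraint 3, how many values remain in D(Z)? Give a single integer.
Constraint 1 (Z < U) on D(Z)={2,3,4} D(U)={1,3,4,5}: U {1,3,4,5}->{3,4,5}
Constraint 2 (Z < X) on D(Z)={2,3,4} D(X)={1,2,3,5}: X {1,2,3,5}->{3,5}
Constraint 3 (X != Z) on D(X)={3,5} D(Z)={2,3,4}: no change
So after constraint 3: D(Z)={2,3,4}, size = 3

Answer: 3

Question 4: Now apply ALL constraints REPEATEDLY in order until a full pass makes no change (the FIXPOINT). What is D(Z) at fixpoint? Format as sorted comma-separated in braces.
pass 0 (initial): D(Z)={2,3,4}
pass 1: U {1,3,4,5}->{3,4,5}; X {1,2,3,5}->{3,5}
pass 2: no change
Fixpoint after 2 passes: D(Z) = {2,3,4}

Answer: {2,3,4}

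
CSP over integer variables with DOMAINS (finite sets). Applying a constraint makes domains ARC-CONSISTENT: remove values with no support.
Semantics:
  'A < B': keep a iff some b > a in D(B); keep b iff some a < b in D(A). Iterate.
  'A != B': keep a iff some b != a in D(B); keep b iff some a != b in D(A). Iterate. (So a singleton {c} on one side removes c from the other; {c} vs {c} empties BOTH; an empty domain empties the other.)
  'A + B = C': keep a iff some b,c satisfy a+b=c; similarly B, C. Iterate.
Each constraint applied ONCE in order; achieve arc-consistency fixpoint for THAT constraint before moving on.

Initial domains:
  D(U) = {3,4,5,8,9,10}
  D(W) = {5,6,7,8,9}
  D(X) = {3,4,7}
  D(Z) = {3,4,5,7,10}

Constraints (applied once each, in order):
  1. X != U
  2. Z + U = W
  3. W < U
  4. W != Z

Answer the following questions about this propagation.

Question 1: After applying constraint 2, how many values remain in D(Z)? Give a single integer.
Answer: 3

Derivation:
Constraint 1 (X != U) on D(X)={3,4,7} D(U)={3,4,5,8,9,10}: no change
Constraint 2 (Z + U = W) on D(Z)={3,4,5,7,10} D(U)={3,4,5,8,9,10} D(W)={5,6,7,8,9}: Z {3,4,5,7,10}->{3,4,5}; U {3,4,5,8,9,10}->{3,4,5}; W {5,6,7,8,9}->{6,7,8,9}
So after constraint 2: D(Z)={3,4,5}, size = 3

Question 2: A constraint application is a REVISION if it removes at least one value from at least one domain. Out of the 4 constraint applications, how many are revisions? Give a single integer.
Constraint 1 (X != U) on D(X)={3,4,7} D(U)={3,4,5,8,9,10}: no change => not a revision
Constraint 2 (Z + U = W) on D(Z)={3,4,5,7,10} D(U)={3,4,5,8,9,10} D(W)={5,6,7,8,9}: Z {3,4,5,7,10}->{3,4,5}; U {3,4,5,8,9,10}->{3,4,5}; W {5,6,7,8,9}->{6,7,8,9} => REVISION
Constraint 3 (W < U) on D(W)={6,7,8,9} D(U)={3,4,5}: W {6,7,8,9}->{}; U {3,4,5}->{} => REVISION
Constraint 4 (W != Z) on D(W)={} D(Z)={3,4,5}: Z {3,4,5}->{} => REVISION
Total revisions = 3

Answer: 3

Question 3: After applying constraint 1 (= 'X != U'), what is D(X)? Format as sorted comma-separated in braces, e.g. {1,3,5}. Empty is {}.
Answer: {3,4,7}

Derivation:
Constraint 1 (X != U) on D(X)={3,4,7} D(U)={3,4,5,8,9,10}: no change
So after constraint 1: D(X) = {3,4,7}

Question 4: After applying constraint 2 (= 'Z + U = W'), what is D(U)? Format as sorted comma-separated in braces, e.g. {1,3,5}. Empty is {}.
Constraint 1 (X != U) on D(X)={3,4,7} D(U)={3,4,5,8,9,10}: no change
Constraint 2 (Z + U = W) on D(Z)={3,4,5,7,10} D(U)={3,4,5,8,9,10} D(W)={5,6,7,8,9}: Z {3,4,5,7,10}->{3,4,5}; U {3,4,5,8,9,10}->{3,4,5}; W {5,6,7,8,9}->{6,7,8,9}
So after constraint 2: D(U) = {3,4,5}

Answer: {3,4,5}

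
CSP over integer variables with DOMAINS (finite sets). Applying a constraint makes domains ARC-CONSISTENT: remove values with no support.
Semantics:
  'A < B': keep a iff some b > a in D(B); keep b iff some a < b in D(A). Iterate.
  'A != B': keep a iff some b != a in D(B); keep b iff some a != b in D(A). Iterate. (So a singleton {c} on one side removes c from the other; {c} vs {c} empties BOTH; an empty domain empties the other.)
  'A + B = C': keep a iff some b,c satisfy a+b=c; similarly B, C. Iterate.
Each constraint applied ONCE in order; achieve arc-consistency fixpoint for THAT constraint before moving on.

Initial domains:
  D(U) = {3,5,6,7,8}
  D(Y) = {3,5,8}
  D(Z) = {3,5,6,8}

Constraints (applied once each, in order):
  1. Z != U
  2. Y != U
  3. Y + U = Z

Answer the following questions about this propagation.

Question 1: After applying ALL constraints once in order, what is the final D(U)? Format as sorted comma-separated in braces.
Answer: {3,5}

Derivation:
Constraint 1 (Z != U) on D(Z)={3,5,6,8} D(U)={3,5,6,7,8}: no change
Constraint 2 (Y != U) on D(Y)={3,5,8} D(U)={3,5,6,7,8}: no change
Constraint 3 (Y + U = Z) on D(Y)={3,5,8} D(U)={3,5,6,7,8} D(Z)={3,5,6,8}: Y {3,5,8}->{3,5}; U {3,5,6,7,8}->{3,5}; Z {3,5,6,8}->{6,8}
So after all 3 constraints: D(U) = {3,5}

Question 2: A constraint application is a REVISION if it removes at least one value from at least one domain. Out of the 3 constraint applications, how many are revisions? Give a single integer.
Answer: 1

Derivation:
Constraint 1 (Z != U) on D(Z)={3,5,6,8} D(U)={3,5,6,7,8}: no change => not a revision
Constraint 2 (Y != U) on D(Y)={3,5,8} D(U)={3,5,6,7,8}: no change => not a revision
Constraint 3 (Y + U = Z) on D(Y)={3,5,8} D(U)={3,5,6,7,8} D(Z)={3,5,6,8}: Y {3,5,8}->{3,5}; U {3,5,6,7,8}->{3,5}; Z {3,5,6,8}->{6,8} => REVISION
Total revisions = 1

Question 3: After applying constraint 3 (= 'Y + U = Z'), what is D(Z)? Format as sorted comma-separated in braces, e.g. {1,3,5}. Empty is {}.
Constraint 1 (Z != U) on D(Z)={3,5,6,8} D(U)={3,5,6,7,8}: no change
Constraint 2 (Y != U) on D(Y)={3,5,8} D(U)={3,5,6,7,8}: no change
Constraint 3 (Y + U = Z) on D(Y)={3,5,8} D(U)={3,5,6,7,8} D(Z)={3,5,6,8}: Y {3,5,8}->{3,5}; U {3,5,6,7,8}->{3,5}; Z {3,5,6,8}->{6,8}
So after constraint 3: D(Z) = {6,8}

Answer: {6,8}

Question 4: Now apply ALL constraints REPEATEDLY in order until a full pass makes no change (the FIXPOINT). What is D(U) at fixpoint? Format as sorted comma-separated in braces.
pass 0 (initial): D(U)={3,5,6,7,8}
pass 1: U {3,5,6,7,8}->{3,5}; Y {3,5,8}->{3,5}; Z {3,5,6,8}->{6,8}
pass 2: no change
Fixpoint after 2 passes: D(U) = {3,5}

Answer: {3,5}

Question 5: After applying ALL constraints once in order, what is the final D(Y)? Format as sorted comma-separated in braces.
Answer: {3,5}

Derivation:
Constraint 1 (Z != U) on D(Z)={3,5,6,8} D(U)={3,5,6,7,8}: no change
Constraint 2 (Y != U) on D(Y)={3,5,8} D(U)={3,5,6,7,8}: no change
Constraint 3 (Y + U = Z) on D(Y)={3,5,8} D(U)={3,5,6,7,8} D(Z)={3,5,6,8}: Y {3,5,8}->{3,5}; U {3,5,6,7,8}->{3,5}; Z {3,5,6,8}->{6,8}
So after all 3 constraints: D(Y) = {3,5}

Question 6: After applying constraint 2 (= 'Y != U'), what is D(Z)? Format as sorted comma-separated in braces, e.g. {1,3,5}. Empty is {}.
Answer: {3,5,6,8}

Derivation:
Constraint 1 (Z != U) on D(Z)={3,5,6,8} D(U)={3,5,6,7,8}: no change
Constraint 2 (Y != U) on D(Y)={3,5,8} D(U)={3,5,6,7,8}: no change
So after constraint 2: D(Z) = {3,5,6,8}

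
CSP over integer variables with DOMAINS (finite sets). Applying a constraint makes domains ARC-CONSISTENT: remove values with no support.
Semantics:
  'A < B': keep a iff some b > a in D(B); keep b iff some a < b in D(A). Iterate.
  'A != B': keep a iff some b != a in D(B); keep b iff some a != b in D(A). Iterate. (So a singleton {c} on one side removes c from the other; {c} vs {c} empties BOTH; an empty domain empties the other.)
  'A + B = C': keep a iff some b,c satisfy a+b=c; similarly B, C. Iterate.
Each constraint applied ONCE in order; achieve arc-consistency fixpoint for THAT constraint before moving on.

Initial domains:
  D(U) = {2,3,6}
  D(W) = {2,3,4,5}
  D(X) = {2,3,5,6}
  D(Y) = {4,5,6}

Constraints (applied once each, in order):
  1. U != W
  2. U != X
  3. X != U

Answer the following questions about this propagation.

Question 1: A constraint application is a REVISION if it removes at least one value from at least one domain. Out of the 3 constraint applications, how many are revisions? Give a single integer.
Answer: 0

Derivation:
Constraint 1 (U != W) on D(U)={2,3,6} D(W)={2,3,4,5}: no change => not a revision
Constraint 2 (U != X) on D(U)={2,3,6} D(X)={2,3,5,6}: no change => not a revision
Constraint 3 (X != U) on D(X)={2,3,5,6} D(U)={2,3,6}: no change => not a revision
Total revisions = 0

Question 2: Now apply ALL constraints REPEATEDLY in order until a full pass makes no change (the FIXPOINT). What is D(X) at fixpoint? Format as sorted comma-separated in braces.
Answer: {2,3,5,6}

Derivation:
pass 0 (initial): D(X)={2,3,5,6}
pass 1: no change
Fixpoint after 1 passes: D(X) = {2,3,5,6}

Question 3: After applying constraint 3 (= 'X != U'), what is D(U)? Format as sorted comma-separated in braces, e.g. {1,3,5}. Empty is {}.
Constraint 1 (U != W) on D(U)={2,3,6} D(W)={2,3,4,5}: no change
Constraint 2 (U != X) on D(U)={2,3,6} D(X)={2,3,5,6}: no change
Constraint 3 (X != U) on D(X)={2,3,5,6} D(U)={2,3,6}: no change
So after constraint 3: D(U) = {2,3,6}

Answer: {2,3,6}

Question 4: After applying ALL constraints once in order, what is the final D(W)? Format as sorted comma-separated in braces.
Constraint 1 (U != W) on D(U)={2,3,6} D(W)={2,3,4,5}: no change
Constraint 2 (U != X) on D(U)={2,3,6} D(X)={2,3,5,6}: no change
Constraint 3 (X != U) on D(X)={2,3,5,6} D(U)={2,3,6}: no change
So after all 3 constraints: D(W) = {2,3,4,5}

Answer: {2,3,4,5}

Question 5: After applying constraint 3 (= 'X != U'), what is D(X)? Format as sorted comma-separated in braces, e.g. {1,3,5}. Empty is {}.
Answer: {2,3,5,6}

Derivation:
Constraint 1 (U != W) on D(U)={2,3,6} D(W)={2,3,4,5}: no change
Constraint 2 (U != X) on D(U)={2,3,6} D(X)={2,3,5,6}: no change
Constraint 3 (X != U) on D(X)={2,3,5,6} D(U)={2,3,6}: no change
So after constraint 3: D(X) = {2,3,5,6}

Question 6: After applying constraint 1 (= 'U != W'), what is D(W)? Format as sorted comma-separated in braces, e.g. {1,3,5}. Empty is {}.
Answer: {2,3,4,5}

Derivation:
Constraint 1 (U != W) on D(U)={2,3,6} D(W)={2,3,4,5}: no change
So after constraint 1: D(W) = {2,3,4,5}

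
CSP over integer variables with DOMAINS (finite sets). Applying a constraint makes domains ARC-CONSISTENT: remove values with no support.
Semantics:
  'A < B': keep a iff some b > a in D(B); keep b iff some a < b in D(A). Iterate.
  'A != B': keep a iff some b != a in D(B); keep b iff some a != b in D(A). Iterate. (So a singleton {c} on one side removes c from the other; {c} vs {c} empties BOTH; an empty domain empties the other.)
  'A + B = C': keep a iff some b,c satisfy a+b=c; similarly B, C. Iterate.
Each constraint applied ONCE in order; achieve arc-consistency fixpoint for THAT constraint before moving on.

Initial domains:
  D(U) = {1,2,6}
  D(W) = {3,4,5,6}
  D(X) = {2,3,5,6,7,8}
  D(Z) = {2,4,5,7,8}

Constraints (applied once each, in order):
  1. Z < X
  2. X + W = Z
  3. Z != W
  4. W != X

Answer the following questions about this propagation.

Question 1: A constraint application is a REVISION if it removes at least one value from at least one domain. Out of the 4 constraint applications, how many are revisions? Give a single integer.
Answer: 2

Derivation:
Constraint 1 (Z < X) on D(Z)={2,4,5,7,8} D(X)={2,3,5,6,7,8}: Z {2,4,5,7,8}->{2,4,5,7}; X {2,3,5,6,7,8}->{3,5,6,7,8} => REVISION
Constraint 2 (X + W = Z) on D(X)={3,5,6,7,8} D(W)={3,4,5,6} D(Z)={2,4,5,7}: X {3,5,6,7,8}->{3}; W {3,4,5,6}->{4}; Z {2,4,5,7}->{7} => REVISION
Constraint 3 (Z != W) on D(Z)={7} D(W)={4}: no change => not a revision
Constraint 4 (W != X) on D(W)={4} D(X)={3}: no change => not a revision
Total revisions = 2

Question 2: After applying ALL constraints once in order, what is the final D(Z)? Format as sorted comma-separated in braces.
Answer: {7}

Derivation:
Constraint 1 (Z < X) on D(Z)={2,4,5,7,8} D(X)={2,3,5,6,7,8}: Z {2,4,5,7,8}->{2,4,5,7}; X {2,3,5,6,7,8}->{3,5,6,7,8}
Constraint 2 (X + W = Z) on D(X)={3,5,6,7,8} D(W)={3,4,5,6} D(Z)={2,4,5,7}: X {3,5,6,7,8}->{3}; W {3,4,5,6}->{4}; Z {2,4,5,7}->{7}
Constraint 3 (Z != W) on D(Z)={7} D(W)={4}: no change
Constraint 4 (W != X) on D(W)={4} D(X)={3}: no change
So after all 4 constraints: D(Z) = {7}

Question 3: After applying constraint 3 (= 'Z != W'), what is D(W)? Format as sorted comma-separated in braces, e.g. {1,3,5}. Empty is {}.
Answer: {4}

Derivation:
Constraint 1 (Z < X) on D(Z)={2,4,5,7,8} D(X)={2,3,5,6,7,8}: Z {2,4,5,7,8}->{2,4,5,7}; X {2,3,5,6,7,8}->{3,5,6,7,8}
Constraint 2 (X + W = Z) on D(X)={3,5,6,7,8} D(W)={3,4,5,6} D(Z)={2,4,5,7}: X {3,5,6,7,8}->{3}; W {3,4,5,6}->{4}; Z {2,4,5,7}->{7}
Constraint 3 (Z != W) on D(Z)={7} D(W)={4}: no change
So after constraint 3: D(W) = {4}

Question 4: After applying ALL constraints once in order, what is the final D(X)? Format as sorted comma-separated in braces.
Constraint 1 (Z < X) on D(Z)={2,4,5,7,8} D(X)={2,3,5,6,7,8}: Z {2,4,5,7,8}->{2,4,5,7}; X {2,3,5,6,7,8}->{3,5,6,7,8}
Constraint 2 (X + W = Z) on D(X)={3,5,6,7,8} D(W)={3,4,5,6} D(Z)={2,4,5,7}: X {3,5,6,7,8}->{3}; W {3,4,5,6}->{4}; Z {2,4,5,7}->{7}
Constraint 3 (Z != W) on D(Z)={7} D(W)={4}: no change
Constraint 4 (W != X) on D(W)={4} D(X)={3}: no change
So after all 4 constraints: D(X) = {3}

Answer: {3}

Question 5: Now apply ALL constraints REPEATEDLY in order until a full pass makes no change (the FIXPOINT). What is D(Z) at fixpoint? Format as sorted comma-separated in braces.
Answer: {}

Derivation:
pass 0 (initial): D(Z)={2,4,5,7,8}
pass 1: W {3,4,5,6}->{4}; X {2,3,5,6,7,8}->{3}; Z {2,4,5,7,8}->{7}
pass 2: W {4}->{}; X {3}->{}; Z {7}->{}
pass 3: no change
Fixpoint after 3 passes: D(Z) = {}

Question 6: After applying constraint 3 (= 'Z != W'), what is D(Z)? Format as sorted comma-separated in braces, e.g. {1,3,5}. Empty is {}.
Constraint 1 (Z < X) on D(Z)={2,4,5,7,8} D(X)={2,3,5,6,7,8}: Z {2,4,5,7,8}->{2,4,5,7}; X {2,3,5,6,7,8}->{3,5,6,7,8}
Constraint 2 (X + W = Z) on D(X)={3,5,6,7,8} D(W)={3,4,5,6} D(Z)={2,4,5,7}: X {3,5,6,7,8}->{3}; W {3,4,5,6}->{4}; Z {2,4,5,7}->{7}
Constraint 3 (Z != W) on D(Z)={7} D(W)={4}: no change
So after constraint 3: D(Z) = {7}

Answer: {7}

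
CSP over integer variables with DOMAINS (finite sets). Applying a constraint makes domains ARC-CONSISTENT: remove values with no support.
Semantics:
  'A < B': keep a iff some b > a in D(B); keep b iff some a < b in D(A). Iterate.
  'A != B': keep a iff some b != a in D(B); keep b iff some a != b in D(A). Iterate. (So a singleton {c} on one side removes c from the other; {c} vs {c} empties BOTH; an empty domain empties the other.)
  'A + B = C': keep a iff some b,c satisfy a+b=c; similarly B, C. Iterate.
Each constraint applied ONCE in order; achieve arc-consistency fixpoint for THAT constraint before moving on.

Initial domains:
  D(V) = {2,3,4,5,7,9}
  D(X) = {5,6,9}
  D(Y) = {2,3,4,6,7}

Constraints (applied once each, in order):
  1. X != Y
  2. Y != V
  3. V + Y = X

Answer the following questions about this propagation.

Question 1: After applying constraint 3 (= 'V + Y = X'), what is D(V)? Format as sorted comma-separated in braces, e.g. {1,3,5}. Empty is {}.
Constraint 1 (X != Y) on D(X)={5,6,9} D(Y)={2,3,4,6,7}: no change
Constraint 2 (Y != V) on D(Y)={2,3,4,6,7} D(V)={2,3,4,5,7,9}: no change
Constraint 3 (V + Y = X) on D(V)={2,3,4,5,7,9} D(Y)={2,3,4,6,7} D(X)={5,6,9}: V {2,3,4,5,7,9}->{2,3,4,5,7}
So after constraint 3: D(V) = {2,3,4,5,7}

Answer: {2,3,4,5,7}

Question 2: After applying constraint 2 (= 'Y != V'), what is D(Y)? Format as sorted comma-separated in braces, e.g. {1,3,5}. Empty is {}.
Constraint 1 (X != Y) on D(X)={5,6,9} D(Y)={2,3,4,6,7}: no change
Constraint 2 (Y != V) on D(Y)={2,3,4,6,7} D(V)={2,3,4,5,7,9}: no change
So after constraint 2: D(Y) = {2,3,4,6,7}

Answer: {2,3,4,6,7}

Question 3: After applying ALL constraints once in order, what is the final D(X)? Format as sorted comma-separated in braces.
Constraint 1 (X != Y) on D(X)={5,6,9} D(Y)={2,3,4,6,7}: no change
Constraint 2 (Y != V) on D(Y)={2,3,4,6,7} D(V)={2,3,4,5,7,9}: no change
Constraint 3 (V + Y = X) on D(V)={2,3,4,5,7,9} D(Y)={2,3,4,6,7} D(X)={5,6,9}: V {2,3,4,5,7,9}->{2,3,4,5,7}
So after all 3 constraints: D(X) = {5,6,9}

Answer: {5,6,9}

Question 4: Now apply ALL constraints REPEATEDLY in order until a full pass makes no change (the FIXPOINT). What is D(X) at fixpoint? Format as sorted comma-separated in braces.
pass 0 (initial): D(X)={5,6,9}
pass 1: V {2,3,4,5,7,9}->{2,3,4,5,7}
pass 2: no change
Fixpoint after 2 passes: D(X) = {5,6,9}

Answer: {5,6,9}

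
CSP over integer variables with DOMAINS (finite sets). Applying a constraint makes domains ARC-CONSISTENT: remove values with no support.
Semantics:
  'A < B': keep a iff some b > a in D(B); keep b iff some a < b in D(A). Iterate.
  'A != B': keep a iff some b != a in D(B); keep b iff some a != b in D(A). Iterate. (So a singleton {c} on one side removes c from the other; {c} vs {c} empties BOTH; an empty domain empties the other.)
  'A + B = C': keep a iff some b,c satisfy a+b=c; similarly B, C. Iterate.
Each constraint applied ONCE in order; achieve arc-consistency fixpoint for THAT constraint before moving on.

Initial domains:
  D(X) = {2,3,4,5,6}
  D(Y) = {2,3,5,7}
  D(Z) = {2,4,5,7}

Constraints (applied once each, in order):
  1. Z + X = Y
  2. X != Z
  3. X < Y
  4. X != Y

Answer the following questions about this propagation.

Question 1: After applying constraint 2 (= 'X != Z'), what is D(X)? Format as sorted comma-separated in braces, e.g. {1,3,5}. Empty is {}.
Constraint 1 (Z + X = Y) on D(Z)={2,4,5,7} D(X)={2,3,4,5,6} D(Y)={2,3,5,7}: Z {2,4,5,7}->{2,4,5}; X {2,3,4,5,6}->{2,3,5}; Y {2,3,5,7}->{5,7}
Constraint 2 (X != Z) on D(X)={2,3,5} D(Z)={2,4,5}: no change
So after constraint 2: D(X) = {2,3,5}

Answer: {2,3,5}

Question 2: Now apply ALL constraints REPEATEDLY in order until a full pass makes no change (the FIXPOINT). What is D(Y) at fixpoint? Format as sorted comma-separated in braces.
pass 0 (initial): D(Y)={2,3,5,7}
pass 1: X {2,3,4,5,6}->{2,3,5}; Y {2,3,5,7}->{5,7}; Z {2,4,5,7}->{2,4,5}
pass 2: no change
Fixpoint after 2 passes: D(Y) = {5,7}

Answer: {5,7}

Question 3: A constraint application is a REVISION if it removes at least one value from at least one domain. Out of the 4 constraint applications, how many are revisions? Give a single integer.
Answer: 1

Derivation:
Constraint 1 (Z + X = Y) on D(Z)={2,4,5,7} D(X)={2,3,4,5,6} D(Y)={2,3,5,7}: Z {2,4,5,7}->{2,4,5}; X {2,3,4,5,6}->{2,3,5}; Y {2,3,5,7}->{5,7} => REVISION
Constraint 2 (X != Z) on D(X)={2,3,5} D(Z)={2,4,5}: no change => not a revision
Constraint 3 (X < Y) on D(X)={2,3,5} D(Y)={5,7}: no change => not a revision
Constraint 4 (X != Y) on D(X)={2,3,5} D(Y)={5,7}: no change => not a revision
Total revisions = 1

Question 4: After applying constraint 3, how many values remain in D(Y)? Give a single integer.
Answer: 2

Derivation:
Constraint 1 (Z + X = Y) on D(Z)={2,4,5,7} D(X)={2,3,4,5,6} D(Y)={2,3,5,7}: Z {2,4,5,7}->{2,4,5}; X {2,3,4,5,6}->{2,3,5}; Y {2,3,5,7}->{5,7}
Constraint 2 (X != Z) on D(X)={2,3,5} D(Z)={2,4,5}: no change
Constraint 3 (X < Y) on D(X)={2,3,5} D(Y)={5,7}: no change
So after constraint 3: D(Y)={5,7}, size = 2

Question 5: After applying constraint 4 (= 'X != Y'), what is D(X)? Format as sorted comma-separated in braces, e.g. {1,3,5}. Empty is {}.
Answer: {2,3,5}

Derivation:
Constraint 1 (Z + X = Y) on D(Z)={2,4,5,7} D(X)={2,3,4,5,6} D(Y)={2,3,5,7}: Z {2,4,5,7}->{2,4,5}; X {2,3,4,5,6}->{2,3,5}; Y {2,3,5,7}->{5,7}
Constraint 2 (X != Z) on D(X)={2,3,5} D(Z)={2,4,5}: no change
Constraint 3 (X < Y) on D(X)={2,3,5} D(Y)={5,7}: no change
Constraint 4 (X != Y) on D(X)={2,3,5} D(Y)={5,7}: no change
So after constraint 4: D(X) = {2,3,5}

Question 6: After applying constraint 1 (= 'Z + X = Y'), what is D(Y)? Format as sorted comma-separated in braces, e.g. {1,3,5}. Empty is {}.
Answer: {5,7}

Derivation:
Constraint 1 (Z + X = Y) on D(Z)={2,4,5,7} D(X)={2,3,4,5,6} D(Y)={2,3,5,7}: Z {2,4,5,7}->{2,4,5}; X {2,3,4,5,6}->{2,3,5}; Y {2,3,5,7}->{5,7}
So after constraint 1: D(Y) = {5,7}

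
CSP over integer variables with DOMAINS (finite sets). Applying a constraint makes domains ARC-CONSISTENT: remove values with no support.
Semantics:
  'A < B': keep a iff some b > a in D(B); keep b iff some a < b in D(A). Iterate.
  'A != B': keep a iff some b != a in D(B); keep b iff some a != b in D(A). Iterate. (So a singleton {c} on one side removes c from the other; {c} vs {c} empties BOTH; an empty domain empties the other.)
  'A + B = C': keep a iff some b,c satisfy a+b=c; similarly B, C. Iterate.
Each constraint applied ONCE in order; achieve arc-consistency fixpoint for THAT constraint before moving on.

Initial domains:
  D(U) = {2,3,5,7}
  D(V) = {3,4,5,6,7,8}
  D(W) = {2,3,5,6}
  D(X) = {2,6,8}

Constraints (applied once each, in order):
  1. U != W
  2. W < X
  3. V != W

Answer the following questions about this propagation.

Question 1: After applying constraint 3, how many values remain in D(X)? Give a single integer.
Answer: 2

Derivation:
Constraint 1 (U != W) on D(U)={2,3,5,7} D(W)={2,3,5,6}: no change
Constraint 2 (W < X) on D(W)={2,3,5,6} D(X)={2,6,8}: X {2,6,8}->{6,8}
Constraint 3 (V != W) on D(V)={3,4,5,6,7,8} D(W)={2,3,5,6}: no change
So after constraint 3: D(X)={6,8}, size = 2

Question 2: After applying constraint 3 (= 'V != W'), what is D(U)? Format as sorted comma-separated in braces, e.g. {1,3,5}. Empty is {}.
Constraint 1 (U != W) on D(U)={2,3,5,7} D(W)={2,3,5,6}: no change
Constraint 2 (W < X) on D(W)={2,3,5,6} D(X)={2,6,8}: X {2,6,8}->{6,8}
Constraint 3 (V != W) on D(V)={3,4,5,6,7,8} D(W)={2,3,5,6}: no change
So after constraint 3: D(U) = {2,3,5,7}

Answer: {2,3,5,7}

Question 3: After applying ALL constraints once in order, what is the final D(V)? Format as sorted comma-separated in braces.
Answer: {3,4,5,6,7,8}

Derivation:
Constraint 1 (U != W) on D(U)={2,3,5,7} D(W)={2,3,5,6}: no change
Constraint 2 (W < X) on D(W)={2,3,5,6} D(X)={2,6,8}: X {2,6,8}->{6,8}
Constraint 3 (V != W) on D(V)={3,4,5,6,7,8} D(W)={2,3,5,6}: no change
So after all 3 constraints: D(V) = {3,4,5,6,7,8}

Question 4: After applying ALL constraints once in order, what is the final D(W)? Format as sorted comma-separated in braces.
Constraint 1 (U != W) on D(U)={2,3,5,7} D(W)={2,3,5,6}: no change
Constraint 2 (W < X) on D(W)={2,3,5,6} D(X)={2,6,8}: X {2,6,8}->{6,8}
Constraint 3 (V != W) on D(V)={3,4,5,6,7,8} D(W)={2,3,5,6}: no change
So after all 3 constraints: D(W) = {2,3,5,6}

Answer: {2,3,5,6}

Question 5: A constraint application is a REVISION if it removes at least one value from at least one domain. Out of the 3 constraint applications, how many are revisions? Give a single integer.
Constraint 1 (U != W) on D(U)={2,3,5,7} D(W)={2,3,5,6}: no change => not a revision
Constraint 2 (W < X) on D(W)={2,3,5,6} D(X)={2,6,8}: X {2,6,8}->{6,8} => REVISION
Constraint 3 (V != W) on D(V)={3,4,5,6,7,8} D(W)={2,3,5,6}: no change => not a revision
Total revisions = 1

Answer: 1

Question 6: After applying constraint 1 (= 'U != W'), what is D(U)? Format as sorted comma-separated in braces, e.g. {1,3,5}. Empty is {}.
Constraint 1 (U != W) on D(U)={2,3,5,7} D(W)={2,3,5,6}: no change
So after constraint 1: D(U) = {2,3,5,7}

Answer: {2,3,5,7}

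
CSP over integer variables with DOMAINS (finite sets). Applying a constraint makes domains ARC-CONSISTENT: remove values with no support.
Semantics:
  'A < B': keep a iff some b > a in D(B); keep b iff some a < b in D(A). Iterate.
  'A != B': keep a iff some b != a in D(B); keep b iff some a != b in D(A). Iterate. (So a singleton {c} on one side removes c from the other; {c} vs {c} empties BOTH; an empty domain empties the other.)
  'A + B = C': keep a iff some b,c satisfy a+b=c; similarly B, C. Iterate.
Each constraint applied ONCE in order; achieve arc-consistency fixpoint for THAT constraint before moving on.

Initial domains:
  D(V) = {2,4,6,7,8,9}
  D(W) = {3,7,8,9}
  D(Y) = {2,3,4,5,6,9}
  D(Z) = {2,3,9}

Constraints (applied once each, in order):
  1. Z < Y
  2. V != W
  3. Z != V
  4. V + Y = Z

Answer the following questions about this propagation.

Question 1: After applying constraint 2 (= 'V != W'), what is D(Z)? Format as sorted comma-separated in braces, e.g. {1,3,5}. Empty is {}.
Constraint 1 (Z < Y) on D(Z)={2,3,9} D(Y)={2,3,4,5,6,9}: Z {2,3,9}->{2,3}; Y {2,3,4,5,6,9}->{3,4,5,6,9}
Constraint 2 (V != W) on D(V)={2,4,6,7,8,9} D(W)={3,7,8,9}: no change
So after constraint 2: D(Z) = {2,3}

Answer: {2,3}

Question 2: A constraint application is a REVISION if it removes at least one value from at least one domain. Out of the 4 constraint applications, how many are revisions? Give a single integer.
Answer: 2

Derivation:
Constraint 1 (Z < Y) on D(Z)={2,3,9} D(Y)={2,3,4,5,6,9}: Z {2,3,9}->{2,3}; Y {2,3,4,5,6,9}->{3,4,5,6,9} => REVISION
Constraint 2 (V != W) on D(V)={2,4,6,7,8,9} D(W)={3,7,8,9}: no change => not a revision
Constraint 3 (Z != V) on D(Z)={2,3} D(V)={2,4,6,7,8,9}: no change => not a revision
Constraint 4 (V + Y = Z) on D(V)={2,4,6,7,8,9} D(Y)={3,4,5,6,9} D(Z)={2,3}: V {2,4,6,7,8,9}->{}; Y {3,4,5,6,9}->{}; Z {2,3}->{} => REVISION
Total revisions = 2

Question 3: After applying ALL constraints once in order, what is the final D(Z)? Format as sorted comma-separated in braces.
Answer: {}

Derivation:
Constraint 1 (Z < Y) on D(Z)={2,3,9} D(Y)={2,3,4,5,6,9}: Z {2,3,9}->{2,3}; Y {2,3,4,5,6,9}->{3,4,5,6,9}
Constraint 2 (V != W) on D(V)={2,4,6,7,8,9} D(W)={3,7,8,9}: no change
Constraint 3 (Z != V) on D(Z)={2,3} D(V)={2,4,6,7,8,9}: no change
Constraint 4 (V + Y = Z) on D(V)={2,4,6,7,8,9} D(Y)={3,4,5,6,9} D(Z)={2,3}: V {2,4,6,7,8,9}->{}; Y {3,4,5,6,9}->{}; Z {2,3}->{}
So after all 4 constraints: D(Z) = {}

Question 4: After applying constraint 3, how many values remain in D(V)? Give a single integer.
Constraint 1 (Z < Y) on D(Z)={2,3,9} D(Y)={2,3,4,5,6,9}: Z {2,3,9}->{2,3}; Y {2,3,4,5,6,9}->{3,4,5,6,9}
Constraint 2 (V != W) on D(V)={2,4,6,7,8,9} D(W)={3,7,8,9}: no change
Constraint 3 (Z != V) on D(Z)={2,3} D(V)={2,4,6,7,8,9}: no change
So after constraint 3: D(V)={2,4,6,7,8,9}, size = 6

Answer: 6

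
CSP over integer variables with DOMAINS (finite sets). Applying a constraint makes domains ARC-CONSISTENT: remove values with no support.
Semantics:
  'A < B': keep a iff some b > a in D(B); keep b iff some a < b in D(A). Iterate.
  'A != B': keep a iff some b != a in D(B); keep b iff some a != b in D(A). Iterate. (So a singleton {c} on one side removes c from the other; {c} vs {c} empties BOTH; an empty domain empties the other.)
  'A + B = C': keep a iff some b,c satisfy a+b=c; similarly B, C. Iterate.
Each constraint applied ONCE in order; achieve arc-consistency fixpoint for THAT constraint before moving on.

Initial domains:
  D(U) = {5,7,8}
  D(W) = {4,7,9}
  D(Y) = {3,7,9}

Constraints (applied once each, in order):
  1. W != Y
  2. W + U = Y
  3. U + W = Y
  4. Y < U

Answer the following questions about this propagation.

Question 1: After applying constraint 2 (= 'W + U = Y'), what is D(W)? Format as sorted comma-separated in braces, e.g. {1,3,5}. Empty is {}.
Answer: {4}

Derivation:
Constraint 1 (W != Y) on D(W)={4,7,9} D(Y)={3,7,9}: no change
Constraint 2 (W + U = Y) on D(W)={4,7,9} D(U)={5,7,8} D(Y)={3,7,9}: W {4,7,9}->{4}; U {5,7,8}->{5}; Y {3,7,9}->{9}
So after constraint 2: D(W) = {4}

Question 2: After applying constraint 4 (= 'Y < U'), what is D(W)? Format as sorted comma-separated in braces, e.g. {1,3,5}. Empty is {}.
Constraint 1 (W != Y) on D(W)={4,7,9} D(Y)={3,7,9}: no change
Constraint 2 (W + U = Y) on D(W)={4,7,9} D(U)={5,7,8} D(Y)={3,7,9}: W {4,7,9}->{4}; U {5,7,8}->{5}; Y {3,7,9}->{9}
Constraint 3 (U + W = Y) on D(U)={5} D(W)={4} D(Y)={9}: no change
Constraint 4 (Y < U) on D(Y)={9} D(U)={5}: Y {9}->{}; U {5}->{}
So after constraint 4: D(W) = {4}

Answer: {4}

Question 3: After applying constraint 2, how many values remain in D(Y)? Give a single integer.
Constraint 1 (W != Y) on D(W)={4,7,9} D(Y)={3,7,9}: no change
Constraint 2 (W + U = Y) on D(W)={4,7,9} D(U)={5,7,8} D(Y)={3,7,9}: W {4,7,9}->{4}; U {5,7,8}->{5}; Y {3,7,9}->{9}
So after constraint 2: D(Y)={9}, size = 1

Answer: 1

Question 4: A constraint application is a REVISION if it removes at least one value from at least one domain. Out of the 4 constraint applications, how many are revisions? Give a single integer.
Constraint 1 (W != Y) on D(W)={4,7,9} D(Y)={3,7,9}: no change => not a revision
Constraint 2 (W + U = Y) on D(W)={4,7,9} D(U)={5,7,8} D(Y)={3,7,9}: W {4,7,9}->{4}; U {5,7,8}->{5}; Y {3,7,9}->{9} => REVISION
Constraint 3 (U + W = Y) on D(U)={5} D(W)={4} D(Y)={9}: no change => not a revision
Constraint 4 (Y < U) on D(Y)={9} D(U)={5}: Y {9}->{}; U {5}->{} => REVISION
Total revisions = 2

Answer: 2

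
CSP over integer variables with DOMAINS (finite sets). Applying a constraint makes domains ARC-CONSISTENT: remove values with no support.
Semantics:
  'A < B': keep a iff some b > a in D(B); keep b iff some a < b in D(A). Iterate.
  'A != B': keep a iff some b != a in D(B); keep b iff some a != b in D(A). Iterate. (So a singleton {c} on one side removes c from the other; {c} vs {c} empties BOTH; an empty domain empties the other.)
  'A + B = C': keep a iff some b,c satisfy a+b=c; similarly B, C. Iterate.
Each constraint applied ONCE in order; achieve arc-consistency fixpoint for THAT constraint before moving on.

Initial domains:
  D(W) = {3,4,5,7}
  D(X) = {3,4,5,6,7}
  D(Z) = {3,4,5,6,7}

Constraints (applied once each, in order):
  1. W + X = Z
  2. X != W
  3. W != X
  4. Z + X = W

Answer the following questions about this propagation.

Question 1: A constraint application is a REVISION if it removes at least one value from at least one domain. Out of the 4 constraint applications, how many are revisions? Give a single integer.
Answer: 2

Derivation:
Constraint 1 (W + X = Z) on D(W)={3,4,5,7} D(X)={3,4,5,6,7} D(Z)={3,4,5,6,7}: W {3,4,5,7}->{3,4}; X {3,4,5,6,7}->{3,4}; Z {3,4,5,6,7}->{6,7} => REVISION
Constraint 2 (X != W) on D(X)={3,4} D(W)={3,4}: no change => not a revision
Constraint 3 (W != X) on D(W)={3,4} D(X)={3,4}: no change => not a revision
Constraint 4 (Z + X = W) on D(Z)={6,7} D(X)={3,4} D(W)={3,4}: Z {6,7}->{}; X {3,4}->{}; W {3,4}->{} => REVISION
Total revisions = 2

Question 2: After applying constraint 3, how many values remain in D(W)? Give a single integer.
Constraint 1 (W + X = Z) on D(W)={3,4,5,7} D(X)={3,4,5,6,7} D(Z)={3,4,5,6,7}: W {3,4,5,7}->{3,4}; X {3,4,5,6,7}->{3,4}; Z {3,4,5,6,7}->{6,7}
Constraint 2 (X != W) on D(X)={3,4} D(W)={3,4}: no change
Constraint 3 (W != X) on D(W)={3,4} D(X)={3,4}: no change
So after constraint 3: D(W)={3,4}, size = 2

Answer: 2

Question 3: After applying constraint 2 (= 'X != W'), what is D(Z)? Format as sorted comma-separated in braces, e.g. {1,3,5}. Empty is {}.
Answer: {6,7}

Derivation:
Constraint 1 (W + X = Z) on D(W)={3,4,5,7} D(X)={3,4,5,6,7} D(Z)={3,4,5,6,7}: W {3,4,5,7}->{3,4}; X {3,4,5,6,7}->{3,4}; Z {3,4,5,6,7}->{6,7}
Constraint 2 (X != W) on D(X)={3,4} D(W)={3,4}: no change
So after constraint 2: D(Z) = {6,7}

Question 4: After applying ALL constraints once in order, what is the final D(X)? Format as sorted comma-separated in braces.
Constraint 1 (W + X = Z) on D(W)={3,4,5,7} D(X)={3,4,5,6,7} D(Z)={3,4,5,6,7}: W {3,4,5,7}->{3,4}; X {3,4,5,6,7}->{3,4}; Z {3,4,5,6,7}->{6,7}
Constraint 2 (X != W) on D(X)={3,4} D(W)={3,4}: no change
Constraint 3 (W != X) on D(W)={3,4} D(X)={3,4}: no change
Constraint 4 (Z + X = W) on D(Z)={6,7} D(X)={3,4} D(W)={3,4}: Z {6,7}->{}; X {3,4}->{}; W {3,4}->{}
So after all 4 constraints: D(X) = {}

Answer: {}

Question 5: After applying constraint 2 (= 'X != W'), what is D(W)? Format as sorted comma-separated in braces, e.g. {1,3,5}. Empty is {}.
Constraint 1 (W + X = Z) on D(W)={3,4,5,7} D(X)={3,4,5,6,7} D(Z)={3,4,5,6,7}: W {3,4,5,7}->{3,4}; X {3,4,5,6,7}->{3,4}; Z {3,4,5,6,7}->{6,7}
Constraint 2 (X != W) on D(X)={3,4} D(W)={3,4}: no change
So after constraint 2: D(W) = {3,4}

Answer: {3,4}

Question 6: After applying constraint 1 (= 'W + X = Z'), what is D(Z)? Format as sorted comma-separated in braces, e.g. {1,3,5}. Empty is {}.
Constraint 1 (W + X = Z) on D(W)={3,4,5,7} D(X)={3,4,5,6,7} D(Z)={3,4,5,6,7}: W {3,4,5,7}->{3,4}; X {3,4,5,6,7}->{3,4}; Z {3,4,5,6,7}->{6,7}
So after constraint 1: D(Z) = {6,7}

Answer: {6,7}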